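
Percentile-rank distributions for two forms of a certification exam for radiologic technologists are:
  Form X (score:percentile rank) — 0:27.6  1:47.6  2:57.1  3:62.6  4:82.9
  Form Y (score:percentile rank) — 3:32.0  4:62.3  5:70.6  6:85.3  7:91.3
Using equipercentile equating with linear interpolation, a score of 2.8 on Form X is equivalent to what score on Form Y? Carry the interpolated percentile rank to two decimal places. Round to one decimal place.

4.0

PR of 2.8 on Form X: 57.1 + (2.8 − 2)/(3 − 2) × (62.6 − 57.1) = 61.50
On Form Y, PR 61.50 falls between score 3 (PR 32.0) and 4 (PR 62.3).
Interpolate: 3 + (61.50 − 32.0)/(62.3 − 32.0) × (4 − 3) = 4.0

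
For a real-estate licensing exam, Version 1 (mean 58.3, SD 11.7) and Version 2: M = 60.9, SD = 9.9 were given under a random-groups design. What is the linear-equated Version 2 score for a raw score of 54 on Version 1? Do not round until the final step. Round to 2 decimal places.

57.26

Linear equating: y = (SD_Y/SD_X)(x − M_X) + M_Y
y = (9.9/11.7)(54 − 58.3) + 60.9
y = 0.846154 × -4.3 + 60.9 = -3.6385 + 60.9 = 57.26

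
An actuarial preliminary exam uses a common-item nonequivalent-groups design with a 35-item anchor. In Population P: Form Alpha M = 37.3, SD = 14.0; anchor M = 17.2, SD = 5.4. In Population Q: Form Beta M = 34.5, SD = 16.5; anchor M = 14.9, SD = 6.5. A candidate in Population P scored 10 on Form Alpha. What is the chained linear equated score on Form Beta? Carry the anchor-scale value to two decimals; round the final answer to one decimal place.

13.6

Form Alpha → anchor (Population P): v = (5.4/14.0)(10 − 37.3) + 17.2 = 6.67
anchor → Form Beta (Population Q): y = (16.5/6.5)(6.67 − 14.9) + 34.5 = 13.6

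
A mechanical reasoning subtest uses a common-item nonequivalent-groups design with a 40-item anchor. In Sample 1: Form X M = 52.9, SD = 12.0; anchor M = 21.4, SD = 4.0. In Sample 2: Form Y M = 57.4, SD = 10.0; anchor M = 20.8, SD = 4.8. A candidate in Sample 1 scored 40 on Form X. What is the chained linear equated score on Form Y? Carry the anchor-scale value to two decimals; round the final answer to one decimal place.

Form X → anchor (Sample 1): v = (4.0/12.0)(40 − 52.9) + 21.4 = 17.10
anchor → Form Y (Sample 2): y = (10.0/4.8)(17.10 − 20.8) + 57.4 = 49.7

49.7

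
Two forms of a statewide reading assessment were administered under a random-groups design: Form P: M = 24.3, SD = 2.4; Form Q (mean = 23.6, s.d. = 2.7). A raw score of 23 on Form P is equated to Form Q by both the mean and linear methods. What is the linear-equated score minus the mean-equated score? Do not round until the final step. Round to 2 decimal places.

Mean-equated: 23 + (23.6 − 24.3) = 22.30
Linear-equated: (2.7/2.4)(23 − 24.3) + 23.6 = 22.137
Difference = 22.137 − 22.30 = -0.16

-0.16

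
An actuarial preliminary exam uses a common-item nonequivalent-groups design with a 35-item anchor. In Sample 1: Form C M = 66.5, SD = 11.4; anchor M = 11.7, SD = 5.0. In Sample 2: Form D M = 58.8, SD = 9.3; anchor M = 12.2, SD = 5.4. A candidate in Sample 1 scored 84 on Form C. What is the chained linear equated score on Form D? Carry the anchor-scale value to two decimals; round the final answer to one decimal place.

Form C → anchor (Sample 1): v = (5.0/11.4)(84 − 66.5) + 11.7 = 19.38
anchor → Form D (Sample 2): y = (9.3/5.4)(19.38 − 12.2) + 58.8 = 71.2

71.2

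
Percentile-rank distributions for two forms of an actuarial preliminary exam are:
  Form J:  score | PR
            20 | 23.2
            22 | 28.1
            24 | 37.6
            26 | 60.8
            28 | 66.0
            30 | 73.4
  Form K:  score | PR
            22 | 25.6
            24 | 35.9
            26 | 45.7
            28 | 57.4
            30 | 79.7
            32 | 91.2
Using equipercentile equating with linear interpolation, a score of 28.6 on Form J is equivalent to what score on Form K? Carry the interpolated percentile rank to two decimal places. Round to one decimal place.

29.0

PR of 28.6 on Form J: 66.0 + (28.6 − 28)/(30 − 28) × (73.4 − 66.0) = 68.22
On Form K, PR 68.22 falls between score 28 (PR 57.4) and 30 (PR 79.7).
Interpolate: 28 + (68.22 − 57.4)/(79.7 − 57.4) × (30 − 28) = 29.0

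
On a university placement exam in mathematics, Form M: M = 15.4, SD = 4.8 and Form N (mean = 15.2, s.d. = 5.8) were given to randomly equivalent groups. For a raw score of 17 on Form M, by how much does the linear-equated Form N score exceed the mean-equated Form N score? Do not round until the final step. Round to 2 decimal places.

0.33

Mean-equated: 17 + (15.2 − 15.4) = 16.80
Linear-equated: (5.8/4.8)(17 − 15.4) + 15.2 = 17.133
Difference = 17.133 − 16.80 = 0.33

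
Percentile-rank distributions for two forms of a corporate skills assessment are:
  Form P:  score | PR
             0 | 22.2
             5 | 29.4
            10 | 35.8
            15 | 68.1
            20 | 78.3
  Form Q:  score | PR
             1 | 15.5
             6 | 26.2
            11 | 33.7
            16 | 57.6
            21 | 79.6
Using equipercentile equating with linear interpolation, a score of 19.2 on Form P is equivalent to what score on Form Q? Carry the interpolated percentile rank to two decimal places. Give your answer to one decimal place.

PR of 19.2 on Form P: 68.1 + (19.2 − 15)/(20 − 15) × (78.3 − 68.1) = 76.67
On Form Q, PR 76.67 falls between score 16 (PR 57.6) and 21 (PR 79.6).
Interpolate: 16 + (76.67 − 57.6)/(79.6 − 57.6) × (21 − 16) = 20.3

20.3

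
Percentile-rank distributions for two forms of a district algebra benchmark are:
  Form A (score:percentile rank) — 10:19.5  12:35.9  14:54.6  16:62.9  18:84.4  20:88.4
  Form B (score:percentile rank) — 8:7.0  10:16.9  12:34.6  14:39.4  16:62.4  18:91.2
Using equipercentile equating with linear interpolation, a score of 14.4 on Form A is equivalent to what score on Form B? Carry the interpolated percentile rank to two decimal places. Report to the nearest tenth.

PR of 14.4 on Form A: 54.6 + (14.4 − 14)/(16 − 14) × (62.9 − 54.6) = 56.26
On Form B, PR 56.26 falls between score 14 (PR 39.4) and 16 (PR 62.4).
Interpolate: 14 + (56.26 − 39.4)/(62.4 − 39.4) × (16 − 14) = 15.5

15.5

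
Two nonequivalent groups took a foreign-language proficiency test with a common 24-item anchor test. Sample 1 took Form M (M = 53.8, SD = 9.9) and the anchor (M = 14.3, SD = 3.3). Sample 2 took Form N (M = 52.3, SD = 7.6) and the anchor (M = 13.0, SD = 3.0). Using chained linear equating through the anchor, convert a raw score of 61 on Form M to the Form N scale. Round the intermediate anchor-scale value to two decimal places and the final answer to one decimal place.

61.7

Form M → anchor (Sample 1): v = (3.3/9.9)(61 − 53.8) + 14.3 = 16.70
anchor → Form N (Sample 2): y = (7.6/3.0)(16.70 − 13.0) + 52.3 = 61.7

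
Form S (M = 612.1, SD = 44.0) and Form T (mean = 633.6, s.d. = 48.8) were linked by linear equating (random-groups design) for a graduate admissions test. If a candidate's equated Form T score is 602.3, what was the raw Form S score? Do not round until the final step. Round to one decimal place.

583.9

Invert y = (SD_Y/SD_X)(x − M_X) + M_Y:
x = (SD_X/SD_Y)(y − M_Y) + M_X = (44.0/48.8)(602.3 − 633.6) + 612.1
x = 0.901639 × -31.300 + 612.1 = 583.9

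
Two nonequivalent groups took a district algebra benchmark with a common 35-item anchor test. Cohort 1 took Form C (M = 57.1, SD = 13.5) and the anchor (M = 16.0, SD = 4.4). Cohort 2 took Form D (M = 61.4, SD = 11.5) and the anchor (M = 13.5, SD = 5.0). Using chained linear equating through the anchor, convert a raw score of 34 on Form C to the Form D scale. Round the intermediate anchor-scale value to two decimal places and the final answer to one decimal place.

Form C → anchor (Cohort 1): v = (4.4/13.5)(34 − 57.1) + 16.0 = 8.47
anchor → Form D (Cohort 2): y = (11.5/5.0)(8.47 − 13.5) + 61.4 = 49.8

49.8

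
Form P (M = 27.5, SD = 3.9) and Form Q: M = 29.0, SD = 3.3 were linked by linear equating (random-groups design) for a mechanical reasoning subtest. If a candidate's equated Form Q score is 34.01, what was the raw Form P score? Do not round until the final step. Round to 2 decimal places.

Invert y = (SD_Y/SD_X)(x − M_X) + M_Y:
x = (SD_X/SD_Y)(y − M_Y) + M_X = (3.9/3.3)(34.01 − 29.0) + 27.5
x = 1.181818 × 5.010 + 27.5 = 33.42

33.42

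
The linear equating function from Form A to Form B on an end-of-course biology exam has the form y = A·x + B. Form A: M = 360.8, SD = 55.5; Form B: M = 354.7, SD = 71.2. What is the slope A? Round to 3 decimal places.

A = SD_Y / SD_X = 71.2 / 55.5 = 1.283

1.283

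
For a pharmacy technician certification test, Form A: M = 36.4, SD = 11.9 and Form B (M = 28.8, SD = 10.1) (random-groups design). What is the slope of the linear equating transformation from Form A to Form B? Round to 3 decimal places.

0.849

A = SD_Y / SD_X = 10.1 / 11.9 = 0.849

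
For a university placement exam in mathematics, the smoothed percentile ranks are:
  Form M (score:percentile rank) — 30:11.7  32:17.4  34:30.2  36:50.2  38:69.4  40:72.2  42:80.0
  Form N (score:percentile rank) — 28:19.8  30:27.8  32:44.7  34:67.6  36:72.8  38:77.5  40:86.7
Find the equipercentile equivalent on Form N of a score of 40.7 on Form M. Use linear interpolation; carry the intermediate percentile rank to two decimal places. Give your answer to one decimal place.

PR of 40.7 on Form M: 72.2 + (40.7 − 40)/(42 − 40) × (80.0 − 72.2) = 74.93
On Form N, PR 74.93 falls between score 36 (PR 72.8) and 38 (PR 77.5).
Interpolate: 36 + (74.93 − 72.8)/(77.5 − 72.8) × (38 − 36) = 36.9

36.9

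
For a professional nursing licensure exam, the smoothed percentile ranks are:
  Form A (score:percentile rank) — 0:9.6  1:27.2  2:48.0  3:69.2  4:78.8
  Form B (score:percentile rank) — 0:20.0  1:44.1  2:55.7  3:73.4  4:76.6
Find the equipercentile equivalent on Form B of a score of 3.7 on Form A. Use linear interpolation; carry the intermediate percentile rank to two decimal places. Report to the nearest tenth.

PR of 3.7 on Form A: 69.2 + (3.7 − 3)/(4 − 3) × (78.8 − 69.2) = 75.92
On Form B, PR 75.92 falls between score 3 (PR 73.4) and 4 (PR 76.6).
Interpolate: 3 + (75.92 − 73.4)/(76.6 − 73.4) × (4 − 3) = 3.8

3.8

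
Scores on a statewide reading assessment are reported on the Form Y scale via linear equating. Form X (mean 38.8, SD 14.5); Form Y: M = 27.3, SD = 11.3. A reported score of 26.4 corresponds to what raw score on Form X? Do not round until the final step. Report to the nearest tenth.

37.6

Invert y = (SD_Y/SD_X)(x − M_X) + M_Y:
x = (SD_X/SD_Y)(y − M_Y) + M_X = (14.5/11.3)(26.4 − 27.3) + 38.8
x = 1.283186 × -0.900 + 38.8 = 37.6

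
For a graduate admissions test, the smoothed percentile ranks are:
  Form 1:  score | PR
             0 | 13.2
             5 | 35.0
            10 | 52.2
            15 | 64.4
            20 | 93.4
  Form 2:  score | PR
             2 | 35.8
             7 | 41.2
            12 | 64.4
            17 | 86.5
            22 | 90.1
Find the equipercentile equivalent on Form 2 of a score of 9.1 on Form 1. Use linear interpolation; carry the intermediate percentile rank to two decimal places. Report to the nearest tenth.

PR of 9.1 on Form 1: 35.0 + (9.1 − 5)/(10 − 5) × (52.2 − 35.0) = 49.10
On Form 2, PR 49.10 falls between score 7 (PR 41.2) and 12 (PR 64.4).
Interpolate: 7 + (49.10 − 41.2)/(64.4 − 41.2) × (12 − 7) = 8.7

8.7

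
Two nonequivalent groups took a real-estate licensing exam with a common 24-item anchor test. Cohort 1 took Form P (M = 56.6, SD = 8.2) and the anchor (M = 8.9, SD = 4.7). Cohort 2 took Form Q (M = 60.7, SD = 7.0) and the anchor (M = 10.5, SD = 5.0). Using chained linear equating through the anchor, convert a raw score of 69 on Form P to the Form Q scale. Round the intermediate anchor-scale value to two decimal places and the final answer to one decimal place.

68.4

Form P → anchor (Cohort 1): v = (4.7/8.2)(69 − 56.6) + 8.9 = 16.01
anchor → Form Q (Cohort 2): y = (7.0/5.0)(16.01 − 10.5) + 60.7 = 68.4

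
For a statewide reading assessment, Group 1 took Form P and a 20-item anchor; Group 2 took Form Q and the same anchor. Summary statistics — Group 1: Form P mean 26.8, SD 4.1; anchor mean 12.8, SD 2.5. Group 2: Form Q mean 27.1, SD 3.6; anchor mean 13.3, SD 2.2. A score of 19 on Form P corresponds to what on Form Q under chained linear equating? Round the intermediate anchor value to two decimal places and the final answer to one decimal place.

Form P → anchor (Group 1): v = (2.5/4.1)(19 − 26.8) + 12.8 = 8.04
anchor → Form Q (Group 2): y = (3.6/2.2)(8.04 − 13.3) + 27.1 = 18.5

18.5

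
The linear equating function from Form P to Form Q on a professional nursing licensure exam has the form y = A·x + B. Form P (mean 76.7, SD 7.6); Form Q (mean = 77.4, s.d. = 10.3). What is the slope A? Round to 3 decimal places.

1.355

A = SD_Y / SD_X = 10.3 / 7.6 = 1.355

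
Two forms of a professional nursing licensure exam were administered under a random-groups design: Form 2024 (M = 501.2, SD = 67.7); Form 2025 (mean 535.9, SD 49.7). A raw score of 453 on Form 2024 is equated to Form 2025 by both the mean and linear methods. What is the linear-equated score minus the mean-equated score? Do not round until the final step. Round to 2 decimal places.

Mean-equated: 453 + (535.9 − 501.2) = 487.70
Linear-equated: (49.7/67.7)(453 − 501.2) + 535.9 = 500.515
Difference = 500.515 − 487.70 = 12.82

12.82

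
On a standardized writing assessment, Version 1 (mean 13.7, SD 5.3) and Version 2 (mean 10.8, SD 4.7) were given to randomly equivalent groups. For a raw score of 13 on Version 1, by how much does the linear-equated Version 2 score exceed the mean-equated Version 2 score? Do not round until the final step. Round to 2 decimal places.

0.08

Mean-equated: 13 + (10.8 − 13.7) = 10.10
Linear-equated: (4.7/5.3)(13 − 13.7) + 10.8 = 10.179
Difference = 10.179 − 10.10 = 0.08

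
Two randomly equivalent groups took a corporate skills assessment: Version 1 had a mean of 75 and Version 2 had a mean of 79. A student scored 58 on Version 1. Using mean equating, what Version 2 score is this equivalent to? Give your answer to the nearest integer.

Mean equating: y = x + (M_Y − M_X) = 58 + (79 − 75) = 62

62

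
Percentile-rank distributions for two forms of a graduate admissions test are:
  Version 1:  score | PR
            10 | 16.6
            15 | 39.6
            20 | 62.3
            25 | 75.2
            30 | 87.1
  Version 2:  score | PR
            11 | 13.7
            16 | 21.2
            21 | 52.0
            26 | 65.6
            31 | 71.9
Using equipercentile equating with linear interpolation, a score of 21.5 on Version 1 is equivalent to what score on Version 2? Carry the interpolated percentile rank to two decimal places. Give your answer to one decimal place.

PR of 21.5 on Version 1: 62.3 + (21.5 − 20)/(25 − 20) × (75.2 − 62.3) = 66.17
On Version 2, PR 66.17 falls between score 26 (PR 65.6) and 31 (PR 71.9).
Interpolate: 26 + (66.17 − 65.6)/(71.9 − 65.6) × (31 − 26) = 26.5

26.5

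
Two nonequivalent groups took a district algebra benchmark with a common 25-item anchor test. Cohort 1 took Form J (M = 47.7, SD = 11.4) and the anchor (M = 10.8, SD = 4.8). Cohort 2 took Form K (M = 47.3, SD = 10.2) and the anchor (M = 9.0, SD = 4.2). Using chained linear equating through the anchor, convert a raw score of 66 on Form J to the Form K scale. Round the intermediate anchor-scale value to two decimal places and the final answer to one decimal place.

70.4

Form J → anchor (Cohort 1): v = (4.8/11.4)(66 − 47.7) + 10.8 = 18.51
anchor → Form K (Cohort 2): y = (10.2/4.2)(18.51 − 9.0) + 47.3 = 70.4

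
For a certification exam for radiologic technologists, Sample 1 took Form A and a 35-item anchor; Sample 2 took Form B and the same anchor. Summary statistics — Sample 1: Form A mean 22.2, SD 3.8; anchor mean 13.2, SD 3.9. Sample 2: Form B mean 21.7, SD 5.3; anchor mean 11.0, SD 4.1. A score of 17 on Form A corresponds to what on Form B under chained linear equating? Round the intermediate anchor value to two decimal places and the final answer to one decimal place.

Form A → anchor (Sample 1): v = (3.9/3.8)(17 − 22.2) + 13.2 = 7.86
anchor → Form B (Sample 2): y = (5.3/4.1)(7.86 − 11.0) + 21.7 = 17.6

17.6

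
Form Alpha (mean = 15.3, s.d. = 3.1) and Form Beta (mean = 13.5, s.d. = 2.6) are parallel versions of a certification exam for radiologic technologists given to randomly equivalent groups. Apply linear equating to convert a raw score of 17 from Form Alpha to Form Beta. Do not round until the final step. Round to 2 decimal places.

14.93

Linear equating: y = (SD_Y/SD_X)(x − M_X) + M_Y
y = (2.6/3.1)(17 − 15.3) + 13.5
y = 0.838710 × 1.7 + 13.5 = 1.4258 + 13.5 = 14.93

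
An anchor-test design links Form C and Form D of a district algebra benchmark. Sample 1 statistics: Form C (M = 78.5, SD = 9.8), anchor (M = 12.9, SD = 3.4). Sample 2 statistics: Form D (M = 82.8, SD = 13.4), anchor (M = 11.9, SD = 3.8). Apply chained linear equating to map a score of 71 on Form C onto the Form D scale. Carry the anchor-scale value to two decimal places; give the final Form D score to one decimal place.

77.2

Form C → anchor (Sample 1): v = (3.4/9.8)(71 − 78.5) + 12.9 = 10.30
anchor → Form D (Sample 2): y = (13.4/3.8)(10.30 − 11.9) + 82.8 = 77.2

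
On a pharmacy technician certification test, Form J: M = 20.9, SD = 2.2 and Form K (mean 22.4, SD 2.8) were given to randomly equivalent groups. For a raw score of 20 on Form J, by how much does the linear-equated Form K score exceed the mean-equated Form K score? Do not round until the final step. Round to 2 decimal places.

Mean-equated: 20 + (22.4 − 20.9) = 21.50
Linear-equated: (2.8/2.2)(20 − 20.9) + 22.4 = 21.255
Difference = 21.255 − 21.50 = -0.25

-0.25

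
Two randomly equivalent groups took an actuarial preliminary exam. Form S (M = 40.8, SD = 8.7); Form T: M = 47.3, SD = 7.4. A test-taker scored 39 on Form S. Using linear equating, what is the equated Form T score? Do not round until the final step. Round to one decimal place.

Linear equating: y = (SD_Y/SD_X)(x − M_X) + M_Y
y = (7.4/8.7)(39 − 40.8) + 47.3
y = 0.850575 × -1.8 + 47.3 = -1.5310 + 47.3 = 45.8

45.8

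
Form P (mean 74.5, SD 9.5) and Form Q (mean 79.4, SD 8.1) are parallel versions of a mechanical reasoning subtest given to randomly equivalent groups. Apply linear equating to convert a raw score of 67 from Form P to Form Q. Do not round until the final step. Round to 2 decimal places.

Linear equating: y = (SD_Y/SD_X)(x − M_X) + M_Y
y = (8.1/9.5)(67 − 74.5) + 79.4
y = 0.852632 × -7.5 + 79.4 = -6.3947 + 79.4 = 73.01

73.01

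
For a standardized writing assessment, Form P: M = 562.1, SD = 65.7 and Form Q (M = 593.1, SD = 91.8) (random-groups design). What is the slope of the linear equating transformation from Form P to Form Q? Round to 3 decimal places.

1.397

A = SD_Y / SD_X = 91.8 / 65.7 = 1.397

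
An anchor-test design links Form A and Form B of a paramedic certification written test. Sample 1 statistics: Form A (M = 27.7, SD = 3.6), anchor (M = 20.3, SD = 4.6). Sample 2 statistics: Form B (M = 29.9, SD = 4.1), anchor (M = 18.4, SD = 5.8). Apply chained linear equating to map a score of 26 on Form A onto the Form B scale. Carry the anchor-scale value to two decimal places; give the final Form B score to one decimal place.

29.7

Form A → anchor (Sample 1): v = (4.6/3.6)(26 − 27.7) + 20.3 = 18.13
anchor → Form B (Sample 2): y = (4.1/5.8)(18.13 − 18.4) + 29.9 = 29.7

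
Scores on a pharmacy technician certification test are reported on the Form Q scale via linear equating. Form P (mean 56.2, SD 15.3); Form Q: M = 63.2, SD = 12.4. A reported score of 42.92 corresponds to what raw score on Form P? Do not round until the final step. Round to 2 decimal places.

Invert y = (SD_Y/SD_X)(x − M_X) + M_Y:
x = (SD_X/SD_Y)(y − M_Y) + M_X = (15.3/12.4)(42.92 − 63.2) + 56.2
x = 1.233871 × -20.280 + 56.2 = 31.18

31.18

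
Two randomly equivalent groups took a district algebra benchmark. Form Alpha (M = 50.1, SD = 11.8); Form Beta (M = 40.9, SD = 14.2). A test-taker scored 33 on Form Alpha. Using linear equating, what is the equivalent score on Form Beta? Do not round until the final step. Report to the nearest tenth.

Linear equating: y = (SD_Y/SD_X)(x − M_X) + M_Y
y = (14.2/11.8)(33 − 50.1) + 40.9
y = 1.203390 × -17.1 + 40.9 = -20.5780 + 40.9 = 20.3

20.3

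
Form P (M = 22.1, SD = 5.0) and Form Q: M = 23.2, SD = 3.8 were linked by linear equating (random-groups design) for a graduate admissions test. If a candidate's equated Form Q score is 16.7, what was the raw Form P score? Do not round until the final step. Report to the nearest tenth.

Invert y = (SD_Y/SD_X)(x − M_X) + M_Y:
x = (SD_X/SD_Y)(y − M_Y) + M_X = (5.0/3.8)(16.7 − 23.2) + 22.1
x = 1.315789 × -6.500 + 22.1 = 13.5

13.5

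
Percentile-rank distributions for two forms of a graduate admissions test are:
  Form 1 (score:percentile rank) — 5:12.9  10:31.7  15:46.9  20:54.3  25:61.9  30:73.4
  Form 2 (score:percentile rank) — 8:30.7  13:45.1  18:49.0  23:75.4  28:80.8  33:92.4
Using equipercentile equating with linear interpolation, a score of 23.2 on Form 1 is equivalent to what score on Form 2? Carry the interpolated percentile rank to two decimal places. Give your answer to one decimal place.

19.9

PR of 23.2 on Form 1: 54.3 + (23.2 − 20)/(25 − 20) × (61.9 − 54.3) = 59.16
On Form 2, PR 59.16 falls between score 18 (PR 49.0) and 23 (PR 75.4).
Interpolate: 18 + (59.16 − 49.0)/(75.4 − 49.0) × (23 − 18) = 19.9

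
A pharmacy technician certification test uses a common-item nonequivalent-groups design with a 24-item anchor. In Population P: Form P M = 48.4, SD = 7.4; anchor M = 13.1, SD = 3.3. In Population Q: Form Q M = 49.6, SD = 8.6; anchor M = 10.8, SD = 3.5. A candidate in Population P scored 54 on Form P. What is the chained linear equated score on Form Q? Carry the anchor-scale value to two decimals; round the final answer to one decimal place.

61.4

Form P → anchor (Population P): v = (3.3/7.4)(54 − 48.4) + 13.1 = 15.60
anchor → Form Q (Population Q): y = (8.6/3.5)(15.60 − 10.8) + 49.6 = 61.4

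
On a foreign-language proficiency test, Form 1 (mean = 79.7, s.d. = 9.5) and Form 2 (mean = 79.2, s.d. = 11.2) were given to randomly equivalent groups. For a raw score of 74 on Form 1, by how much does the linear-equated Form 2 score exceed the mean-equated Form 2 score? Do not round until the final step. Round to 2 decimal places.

-1.02

Mean-equated: 74 + (79.2 − 79.7) = 73.50
Linear-equated: (11.2/9.5)(74 − 79.7) + 79.2 = 72.480
Difference = 72.480 − 73.50 = -1.02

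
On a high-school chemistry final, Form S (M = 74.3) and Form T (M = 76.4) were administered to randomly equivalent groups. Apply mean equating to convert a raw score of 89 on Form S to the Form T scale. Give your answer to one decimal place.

Mean equating: y = x + (M_Y − M_X) = 89 + (76.4 − 74.3) = 91.1

91.1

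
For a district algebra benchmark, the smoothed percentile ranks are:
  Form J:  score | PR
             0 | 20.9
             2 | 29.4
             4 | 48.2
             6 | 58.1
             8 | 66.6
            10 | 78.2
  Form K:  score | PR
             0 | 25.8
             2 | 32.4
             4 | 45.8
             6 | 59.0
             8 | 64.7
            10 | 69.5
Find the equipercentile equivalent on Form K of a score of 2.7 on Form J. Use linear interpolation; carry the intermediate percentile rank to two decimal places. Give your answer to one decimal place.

2.5

PR of 2.7 on Form J: 29.4 + (2.7 − 2)/(4 − 2) × (48.2 − 29.4) = 35.98
On Form K, PR 35.98 falls between score 2 (PR 32.4) and 4 (PR 45.8).
Interpolate: 2 + (35.98 − 32.4)/(45.8 − 32.4) × (4 − 2) = 2.5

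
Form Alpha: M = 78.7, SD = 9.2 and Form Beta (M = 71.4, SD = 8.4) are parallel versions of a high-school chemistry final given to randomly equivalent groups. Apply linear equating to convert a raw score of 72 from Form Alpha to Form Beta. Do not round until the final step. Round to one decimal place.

Linear equating: y = (SD_Y/SD_X)(x − M_X) + M_Y
y = (8.4/9.2)(72 − 78.7) + 71.4
y = 0.913043 × -6.7 + 71.4 = -6.1174 + 71.4 = 65.3

65.3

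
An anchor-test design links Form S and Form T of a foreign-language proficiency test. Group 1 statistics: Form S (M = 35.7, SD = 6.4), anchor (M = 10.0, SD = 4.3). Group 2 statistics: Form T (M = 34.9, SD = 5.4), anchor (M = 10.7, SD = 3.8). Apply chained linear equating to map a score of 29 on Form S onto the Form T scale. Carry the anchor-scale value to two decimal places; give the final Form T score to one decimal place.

27.5

Form S → anchor (Group 1): v = (4.3/6.4)(29 − 35.7) + 10.0 = 5.50
anchor → Form T (Group 2): y = (5.4/3.8)(5.50 − 10.7) + 34.9 = 27.5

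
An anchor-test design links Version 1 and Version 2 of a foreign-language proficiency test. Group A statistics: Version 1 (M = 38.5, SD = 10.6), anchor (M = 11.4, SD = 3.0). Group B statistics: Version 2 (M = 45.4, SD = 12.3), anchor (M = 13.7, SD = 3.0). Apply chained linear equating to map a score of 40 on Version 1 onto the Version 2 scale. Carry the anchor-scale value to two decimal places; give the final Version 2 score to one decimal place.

Version 1 → anchor (Group A): v = (3.0/10.6)(40 − 38.5) + 11.4 = 11.82
anchor → Version 2 (Group B): y = (12.3/3.0)(11.82 − 13.7) + 45.4 = 37.7

37.7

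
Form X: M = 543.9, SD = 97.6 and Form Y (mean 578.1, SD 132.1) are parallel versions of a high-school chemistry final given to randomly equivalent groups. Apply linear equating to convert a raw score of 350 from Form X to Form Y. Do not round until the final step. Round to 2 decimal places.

315.66

Linear equating: y = (SD_Y/SD_X)(x − M_X) + M_Y
y = (132.1/97.6)(350 − 543.9) + 578.1
y = 1.353484 × -193.9 + 578.1 = -262.4405 + 578.1 = 315.66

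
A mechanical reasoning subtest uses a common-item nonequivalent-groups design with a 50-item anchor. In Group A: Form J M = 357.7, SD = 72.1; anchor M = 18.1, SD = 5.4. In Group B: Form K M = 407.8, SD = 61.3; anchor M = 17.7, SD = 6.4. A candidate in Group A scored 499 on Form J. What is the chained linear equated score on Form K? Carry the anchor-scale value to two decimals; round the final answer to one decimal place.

Form J → anchor (Group A): v = (5.4/72.1)(499 − 357.7) + 18.1 = 28.68
anchor → Form K (Group B): y = (61.3/6.4)(28.68 − 17.7) + 407.8 = 513.0

513.0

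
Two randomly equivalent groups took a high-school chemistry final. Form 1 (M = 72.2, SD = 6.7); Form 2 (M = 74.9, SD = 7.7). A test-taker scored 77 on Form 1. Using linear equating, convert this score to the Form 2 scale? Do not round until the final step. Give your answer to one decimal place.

Linear equating: y = (SD_Y/SD_X)(x − M_X) + M_Y
y = (7.7/6.7)(77 − 72.2) + 74.9
y = 1.149254 × 4.8 + 74.9 = 5.5164 + 74.9 = 80.4

80.4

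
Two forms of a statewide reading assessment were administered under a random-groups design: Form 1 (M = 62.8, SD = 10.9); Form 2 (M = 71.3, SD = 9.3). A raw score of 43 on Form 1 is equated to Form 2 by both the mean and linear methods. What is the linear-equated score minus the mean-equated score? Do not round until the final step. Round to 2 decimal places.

Mean-equated: 43 + (71.3 − 62.8) = 51.50
Linear-equated: (9.3/10.9)(43 − 62.8) + 71.3 = 54.406
Difference = 54.406 − 51.50 = 2.91

2.91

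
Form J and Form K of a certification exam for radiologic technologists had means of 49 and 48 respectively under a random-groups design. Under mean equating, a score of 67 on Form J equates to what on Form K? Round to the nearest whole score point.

Mean equating: y = x + (M_Y − M_X) = 67 + (48 − 49) = 66

66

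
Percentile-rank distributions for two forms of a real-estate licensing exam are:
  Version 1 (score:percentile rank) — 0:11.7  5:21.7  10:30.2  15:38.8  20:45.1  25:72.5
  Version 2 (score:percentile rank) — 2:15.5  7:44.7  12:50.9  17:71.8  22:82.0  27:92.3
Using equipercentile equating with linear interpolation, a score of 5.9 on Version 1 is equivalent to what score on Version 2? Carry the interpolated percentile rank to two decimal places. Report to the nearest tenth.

3.3

PR of 5.9 on Version 1: 21.7 + (5.9 − 5)/(10 − 5) × (30.2 − 21.7) = 23.23
On Version 2, PR 23.23 falls between score 2 (PR 15.5) and 7 (PR 44.7).
Interpolate: 2 + (23.23 − 15.5)/(44.7 − 15.5) × (7 − 2) = 3.3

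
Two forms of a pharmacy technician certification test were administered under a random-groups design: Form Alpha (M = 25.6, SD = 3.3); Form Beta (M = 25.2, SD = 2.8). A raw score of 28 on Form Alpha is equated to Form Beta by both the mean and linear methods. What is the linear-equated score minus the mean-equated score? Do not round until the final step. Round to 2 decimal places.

Mean-equated: 28 + (25.2 − 25.6) = 27.60
Linear-equated: (2.8/3.3)(28 − 25.6) + 25.2 = 27.236
Difference = 27.236 − 27.60 = -0.36

-0.36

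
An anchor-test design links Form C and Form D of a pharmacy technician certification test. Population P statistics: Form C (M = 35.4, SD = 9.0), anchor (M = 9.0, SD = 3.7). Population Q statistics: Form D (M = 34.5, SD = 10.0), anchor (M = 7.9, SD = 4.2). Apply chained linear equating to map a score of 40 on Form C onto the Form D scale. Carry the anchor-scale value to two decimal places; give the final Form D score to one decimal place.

41.6

Form C → anchor (Population P): v = (3.7/9.0)(40 − 35.4) + 9.0 = 10.89
anchor → Form D (Population Q): y = (10.0/4.2)(10.89 − 7.9) + 34.5 = 41.6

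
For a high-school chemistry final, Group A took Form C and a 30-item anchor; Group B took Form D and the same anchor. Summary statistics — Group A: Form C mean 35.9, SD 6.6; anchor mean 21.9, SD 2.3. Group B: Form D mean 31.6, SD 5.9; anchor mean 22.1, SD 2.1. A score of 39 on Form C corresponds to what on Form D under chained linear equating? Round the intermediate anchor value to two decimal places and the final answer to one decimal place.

Form C → anchor (Group A): v = (2.3/6.6)(39 − 35.9) + 21.9 = 22.98
anchor → Form D (Group B): y = (5.9/2.1)(22.98 − 22.1) + 31.6 = 34.1

34.1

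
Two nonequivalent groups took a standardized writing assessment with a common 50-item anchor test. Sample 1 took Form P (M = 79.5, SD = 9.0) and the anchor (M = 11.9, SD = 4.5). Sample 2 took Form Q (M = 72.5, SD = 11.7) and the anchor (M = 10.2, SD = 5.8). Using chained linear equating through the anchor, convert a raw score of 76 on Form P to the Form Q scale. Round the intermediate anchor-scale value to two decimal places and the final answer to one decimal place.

72.4

Form P → anchor (Sample 1): v = (4.5/9.0)(76 − 79.5) + 11.9 = 10.15
anchor → Form Q (Sample 2): y = (11.7/5.8)(10.15 − 10.2) + 72.5 = 72.4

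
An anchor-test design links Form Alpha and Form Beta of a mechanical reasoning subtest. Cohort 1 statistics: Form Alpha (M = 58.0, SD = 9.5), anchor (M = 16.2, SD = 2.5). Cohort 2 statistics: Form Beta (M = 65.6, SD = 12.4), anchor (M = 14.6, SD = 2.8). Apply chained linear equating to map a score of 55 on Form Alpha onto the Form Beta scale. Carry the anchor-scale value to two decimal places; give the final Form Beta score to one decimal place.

69.2

Form Alpha → anchor (Cohort 1): v = (2.5/9.5)(55 − 58.0) + 16.2 = 15.41
anchor → Form Beta (Cohort 2): y = (12.4/2.8)(15.41 − 14.6) + 65.6 = 69.2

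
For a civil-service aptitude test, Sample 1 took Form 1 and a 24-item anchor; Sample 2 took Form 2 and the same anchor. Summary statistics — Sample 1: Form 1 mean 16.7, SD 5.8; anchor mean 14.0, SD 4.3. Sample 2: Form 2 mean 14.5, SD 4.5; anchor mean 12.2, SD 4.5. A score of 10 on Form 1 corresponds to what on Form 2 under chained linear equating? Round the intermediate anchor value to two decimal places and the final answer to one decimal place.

Form 1 → anchor (Sample 1): v = (4.3/5.8)(10 − 16.7) + 14.0 = 9.03
anchor → Form 2 (Sample 2): y = (4.5/4.5)(9.03 − 12.2) + 14.5 = 11.3

11.3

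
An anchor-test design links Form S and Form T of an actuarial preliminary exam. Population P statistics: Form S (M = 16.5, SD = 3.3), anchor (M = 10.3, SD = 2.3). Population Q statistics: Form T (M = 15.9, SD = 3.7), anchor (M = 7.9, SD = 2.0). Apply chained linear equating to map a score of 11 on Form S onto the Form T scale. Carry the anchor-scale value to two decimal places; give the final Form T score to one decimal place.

Form S → anchor (Population P): v = (2.3/3.3)(11 − 16.5) + 10.3 = 6.47
anchor → Form T (Population Q): y = (3.7/2.0)(6.47 − 7.9) + 15.9 = 13.3

13.3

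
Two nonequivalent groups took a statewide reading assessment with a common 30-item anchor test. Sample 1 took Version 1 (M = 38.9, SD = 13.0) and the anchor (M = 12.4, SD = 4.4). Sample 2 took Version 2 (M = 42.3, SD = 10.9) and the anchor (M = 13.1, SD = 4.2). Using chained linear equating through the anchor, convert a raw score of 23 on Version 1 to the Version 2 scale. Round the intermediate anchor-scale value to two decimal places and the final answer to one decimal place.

Version 1 → anchor (Sample 1): v = (4.4/13.0)(23 − 38.9) + 12.4 = 7.02
anchor → Version 2 (Sample 2): y = (10.9/4.2)(7.02 − 13.1) + 42.3 = 26.5

26.5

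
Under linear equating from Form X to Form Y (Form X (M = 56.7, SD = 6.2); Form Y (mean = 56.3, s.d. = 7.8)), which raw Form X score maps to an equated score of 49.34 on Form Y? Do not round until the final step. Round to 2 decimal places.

Invert y = (SD_Y/SD_X)(x − M_X) + M_Y:
x = (SD_X/SD_Y)(y − M_Y) + M_X = (6.2/7.8)(49.34 − 56.3) + 56.7
x = 0.794872 × -6.960 + 56.7 = 51.17

51.17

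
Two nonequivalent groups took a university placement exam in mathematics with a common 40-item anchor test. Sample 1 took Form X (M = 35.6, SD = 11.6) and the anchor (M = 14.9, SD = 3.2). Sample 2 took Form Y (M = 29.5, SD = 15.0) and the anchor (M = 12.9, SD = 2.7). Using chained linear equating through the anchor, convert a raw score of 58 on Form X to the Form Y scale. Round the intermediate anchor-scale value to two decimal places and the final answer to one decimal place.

Form X → anchor (Sample 1): v = (3.2/11.6)(58 − 35.6) + 14.9 = 21.08
anchor → Form Y (Sample 2): y = (15.0/2.7)(21.08 − 12.9) + 29.5 = 74.9

74.9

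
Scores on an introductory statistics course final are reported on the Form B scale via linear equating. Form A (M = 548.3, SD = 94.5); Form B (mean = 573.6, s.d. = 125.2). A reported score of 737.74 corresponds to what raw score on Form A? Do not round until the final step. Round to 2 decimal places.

Invert y = (SD_Y/SD_X)(x − M_X) + M_Y:
x = (SD_X/SD_Y)(y − M_Y) + M_X = (94.5/125.2)(737.74 − 573.6) + 548.3
x = 0.754792 × 164.140 + 548.3 = 672.19

672.19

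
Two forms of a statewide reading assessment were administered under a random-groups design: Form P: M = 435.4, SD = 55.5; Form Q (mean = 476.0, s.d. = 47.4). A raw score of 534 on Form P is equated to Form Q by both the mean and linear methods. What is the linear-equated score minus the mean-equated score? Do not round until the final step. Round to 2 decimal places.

-14.39

Mean-equated: 534 + (476.0 − 435.4) = 574.60
Linear-equated: (47.4/55.5)(534 − 435.4) + 476.0 = 560.210
Difference = 560.210 − 574.60 = -14.39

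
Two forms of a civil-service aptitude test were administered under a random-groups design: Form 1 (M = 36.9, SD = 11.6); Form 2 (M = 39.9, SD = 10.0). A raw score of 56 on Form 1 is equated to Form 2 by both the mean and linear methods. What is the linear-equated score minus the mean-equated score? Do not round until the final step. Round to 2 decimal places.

Mean-equated: 56 + (39.9 − 36.9) = 59.00
Linear-equated: (10.0/11.6)(56 − 36.9) + 39.9 = 56.366
Difference = 56.366 − 59.00 = -2.63

-2.63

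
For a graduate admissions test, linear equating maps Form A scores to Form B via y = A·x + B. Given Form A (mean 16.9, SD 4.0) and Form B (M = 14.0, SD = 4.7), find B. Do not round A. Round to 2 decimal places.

-5.86

A = SD_Y / SD_X = 4.7 / 4.0 = 1.175000
B = M_Y − A·M_X = 14.0 − 1.175000 × 16.9 = -5.86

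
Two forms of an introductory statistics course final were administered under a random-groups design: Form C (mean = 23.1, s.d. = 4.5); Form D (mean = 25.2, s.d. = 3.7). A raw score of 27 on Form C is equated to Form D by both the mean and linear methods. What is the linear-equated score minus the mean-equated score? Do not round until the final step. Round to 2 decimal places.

Mean-equated: 27 + (25.2 − 23.1) = 29.10
Linear-equated: (3.7/4.5)(27 − 23.1) + 25.2 = 28.407
Difference = 28.407 − 29.10 = -0.69

-0.69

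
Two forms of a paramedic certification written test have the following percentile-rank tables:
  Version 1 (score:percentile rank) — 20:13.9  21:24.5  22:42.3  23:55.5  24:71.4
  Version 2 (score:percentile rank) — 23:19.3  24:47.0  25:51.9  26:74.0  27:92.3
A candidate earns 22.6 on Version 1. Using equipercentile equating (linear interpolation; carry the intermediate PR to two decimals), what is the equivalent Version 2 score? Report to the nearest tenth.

PR of 22.6 on Version 1: 42.3 + (22.6 − 22)/(23 − 22) × (55.5 − 42.3) = 50.22
On Version 2, PR 50.22 falls between score 24 (PR 47.0) and 25 (PR 51.9).
Interpolate: 24 + (50.22 − 47.0)/(51.9 − 47.0) × (25 − 24) = 24.7

24.7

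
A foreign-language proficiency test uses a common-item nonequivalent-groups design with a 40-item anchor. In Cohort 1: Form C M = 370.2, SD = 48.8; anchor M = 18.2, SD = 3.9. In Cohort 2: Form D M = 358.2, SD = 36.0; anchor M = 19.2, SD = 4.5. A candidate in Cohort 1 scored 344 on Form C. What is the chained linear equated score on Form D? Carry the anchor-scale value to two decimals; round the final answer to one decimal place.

333.5

Form C → anchor (Cohort 1): v = (3.9/48.8)(344 − 370.2) + 18.2 = 16.11
anchor → Form D (Cohort 2): y = (36.0/4.5)(16.11 − 19.2) + 358.2 = 333.5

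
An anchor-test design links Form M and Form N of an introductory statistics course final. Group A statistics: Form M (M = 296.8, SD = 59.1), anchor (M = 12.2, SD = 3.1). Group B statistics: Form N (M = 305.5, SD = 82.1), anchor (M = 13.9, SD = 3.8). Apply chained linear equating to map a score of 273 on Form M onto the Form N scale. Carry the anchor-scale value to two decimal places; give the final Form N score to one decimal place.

Form M → anchor (Group A): v = (3.1/59.1)(273 − 296.8) + 12.2 = 10.95
anchor → Form N (Group B): y = (82.1/3.8)(10.95 − 13.9) + 305.5 = 241.8

241.8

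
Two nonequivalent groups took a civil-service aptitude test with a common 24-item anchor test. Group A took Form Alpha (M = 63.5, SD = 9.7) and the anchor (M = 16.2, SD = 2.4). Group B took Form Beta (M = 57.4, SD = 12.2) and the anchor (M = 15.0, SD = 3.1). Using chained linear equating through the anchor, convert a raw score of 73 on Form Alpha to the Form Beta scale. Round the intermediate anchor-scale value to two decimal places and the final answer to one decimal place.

Form Alpha → anchor (Group A): v = (2.4/9.7)(73 − 63.5) + 16.2 = 18.55
anchor → Form Beta (Group B): y = (12.2/3.1)(18.55 − 15.0) + 57.4 = 71.4

71.4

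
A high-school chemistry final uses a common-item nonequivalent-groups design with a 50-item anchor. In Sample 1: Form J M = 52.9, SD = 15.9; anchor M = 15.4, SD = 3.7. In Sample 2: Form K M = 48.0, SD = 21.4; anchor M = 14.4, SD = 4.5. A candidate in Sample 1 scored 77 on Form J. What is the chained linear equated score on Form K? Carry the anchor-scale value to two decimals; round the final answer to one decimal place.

79.4

Form J → anchor (Sample 1): v = (3.7/15.9)(77 − 52.9) + 15.4 = 21.01
anchor → Form K (Sample 2): y = (21.4/4.5)(21.01 − 14.4) + 48.0 = 79.4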